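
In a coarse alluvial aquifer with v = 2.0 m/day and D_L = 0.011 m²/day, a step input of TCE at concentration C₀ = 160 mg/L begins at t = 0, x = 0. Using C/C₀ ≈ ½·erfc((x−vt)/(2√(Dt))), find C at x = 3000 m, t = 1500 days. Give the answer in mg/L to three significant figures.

80.0 mg/L

For a continuous step input, C/C₀ ≈ ½·erfc((x−vt)/(2√(Dt))).
vt = 2.0 × 1500 = 3000 m and 2√(Dt) = 2√(0.011 × 1500) = 8.124 m.
Argument (x−vt)/(2√(Dt)) = (3000 − 3000)/8.124 = 0; ½·erfc(0) = 0.5000.
C = 160 × 0.5000 = 80.0 mg/L.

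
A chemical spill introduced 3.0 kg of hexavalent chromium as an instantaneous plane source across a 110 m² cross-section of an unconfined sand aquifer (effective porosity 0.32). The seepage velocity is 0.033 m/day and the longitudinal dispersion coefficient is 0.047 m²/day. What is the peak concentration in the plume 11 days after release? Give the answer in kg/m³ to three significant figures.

The peak of an instantaneous 1D plume sits at x = vt; there the Gaussian factor is 1 and C_max = M/(n_e·A·√(4πDt)), where n_e·A is the pore area the mass is dissolved in.
√(4πDt) = √(4π × 0.047 × 11) = 2.549 m, so C_max = 3.0/(0.32 × 110 × 2.549) = 0.0334 kg/m³.

0.0334 kg/m³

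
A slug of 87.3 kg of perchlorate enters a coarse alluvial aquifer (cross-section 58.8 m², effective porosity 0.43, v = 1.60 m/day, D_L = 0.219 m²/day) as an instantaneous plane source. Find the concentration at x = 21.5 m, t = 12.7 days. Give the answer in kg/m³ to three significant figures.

For an instantaneous plane source, C(x,t) = M/(n_e·A·√(4πDt)) · exp(−(x−vt)²/(4Dt)), with n_e·A the pore (flow) area.
Plume center vt = 1.60 × 12.7 = 20.32 m, so the well at 21.5 m is 1.18 m downgradient of the peak.
√(4πDt) = 5.912 m, giving peak height M/(n_e·A·√(4πDt)) = 87.3/(0.43 × 58.8 × 5.912) = 0.5840 kg/m³.
(x−vt)²/(4Dt) = (1.18)²/(4 × 0.219 × 12.7) = 0.1252; exp(−0.1252) = 0.8823.
C = 0.5840 × 0.8823 = 0.515 kg/m³.

0.515 kg/m³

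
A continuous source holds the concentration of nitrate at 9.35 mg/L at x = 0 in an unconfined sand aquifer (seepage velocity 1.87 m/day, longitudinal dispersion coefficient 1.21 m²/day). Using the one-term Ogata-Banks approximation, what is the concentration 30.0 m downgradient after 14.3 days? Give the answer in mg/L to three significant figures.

For a continuous step input, C/C₀ ≈ ½·erfc((x−vt)/(2√(Dt))).
vt = 1.87 × 14.3 = 26.741 m and 2√(Dt) = 2√(1.21 × 14.3) = 8.319 m.
Argument (x−vt)/(2√(Dt)) = (30.0 − 26.741)/8.319 = 0.3918; ½·erfc(0.3918) = 0.2898.
C = 9.35 × 0.2898 = 2.71 mg/L.

2.71 mg/L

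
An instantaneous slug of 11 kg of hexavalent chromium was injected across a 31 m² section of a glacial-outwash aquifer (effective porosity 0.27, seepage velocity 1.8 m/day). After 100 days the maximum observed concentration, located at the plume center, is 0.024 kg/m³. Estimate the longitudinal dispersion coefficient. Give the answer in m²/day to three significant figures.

2.39 m²/day

At the plume center C_max = M/(n_e·A·√(4πDt)), so D = M²/(4πt·(n_e·A·C_max)²).
n_e·A·C_max = 0.27 × 31 × 0.024 = 0.2009 kg/m.
D = 11²/(4π × 100 × 0.2009²) = 2.39 m²/day.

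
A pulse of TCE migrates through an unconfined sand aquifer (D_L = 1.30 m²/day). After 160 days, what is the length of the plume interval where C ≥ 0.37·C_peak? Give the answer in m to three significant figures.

The plume is Gaussian with σ = √(2Dt) = √(2 × 1.30 × 160) = 20.40 m.
C/C_peak = exp(−Δx²/(2σ²)) = 0.37 ⇒ Δx = σ·√(−2 ln 0.37) = 20.40 × 1.410 = 28.76 m.
Width = 2Δx = 57.5 m.

57.5 m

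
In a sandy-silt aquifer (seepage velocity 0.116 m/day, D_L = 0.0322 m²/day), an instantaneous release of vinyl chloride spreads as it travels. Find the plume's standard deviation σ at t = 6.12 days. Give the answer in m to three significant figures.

0.628 m

Dispersive spreading gives a Gaussian with σ² = 2Dt; advection only shifts the center.
σ = √(2 × 0.0322 × 6.12) = 0.628 m.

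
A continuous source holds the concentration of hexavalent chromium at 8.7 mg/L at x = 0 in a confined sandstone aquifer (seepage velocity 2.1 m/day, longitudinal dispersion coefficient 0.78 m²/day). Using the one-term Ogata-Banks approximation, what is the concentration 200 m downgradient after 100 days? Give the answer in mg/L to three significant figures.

For a continuous step input, C/C₀ ≈ ½·erfc((x−vt)/(2√(Dt))).
vt = 2.1 × 100 = 210 m and 2√(Dt) = 2√(0.78 × 100) = 17.66 m.
Argument (x−vt)/(2√(Dt)) = (200 − 210)/17.66 = -0.5663; ½·erfc(-0.5663) = 0.7884.
C = 8.7 × 0.7884 = 6.86 mg/L.

6.86 mg/L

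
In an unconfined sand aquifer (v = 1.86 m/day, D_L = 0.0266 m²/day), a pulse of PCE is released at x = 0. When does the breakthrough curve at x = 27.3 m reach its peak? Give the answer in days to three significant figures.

For the 1D instantaneous-source solution, setting ∂C/∂t = 0 at fixed x gives v²t² + 2Dt − x² = 0, so t = (√(D² + v²x²) − D)/v².
√(D² + v²x²) = √(0.0266² + 1.86² × 27.3²) = 50.78; v² = 3.4596.
t = (50.78 − 0.0266)/3.4596 = 14.7 days (vs. the pure-advection estimate x/v = 14.7 d).

14.7 days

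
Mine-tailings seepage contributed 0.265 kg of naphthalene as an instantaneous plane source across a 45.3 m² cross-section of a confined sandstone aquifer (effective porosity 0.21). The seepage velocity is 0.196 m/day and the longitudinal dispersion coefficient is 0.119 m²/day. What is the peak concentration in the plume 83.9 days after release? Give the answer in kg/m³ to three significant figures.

The peak of an instantaneous 1D plume sits at x = vt; there the Gaussian factor is 1 and C_max = M/(n_e·A·√(4πDt)), where n_e·A is the pore area the mass is dissolved in.
√(4πDt) = √(4π × 0.119 × 83.9) = 11.20 m, so C_max = 0.265/(0.21 × 45.3 × 11.20) = 0.00249 kg/m³.

0.00249 kg/m³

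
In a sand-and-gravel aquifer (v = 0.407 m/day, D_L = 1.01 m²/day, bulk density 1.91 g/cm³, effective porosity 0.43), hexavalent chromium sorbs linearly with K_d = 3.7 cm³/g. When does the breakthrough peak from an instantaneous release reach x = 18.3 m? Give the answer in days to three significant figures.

Retardation factor R = 1 + ρ_b·K_d/n = 1 + 1.91 × 3.7/0.43 = 17.43.
Sorption retards both mechanisms: v_R = v/R = 0.02335 m/day, D_R = D/R = 0.05795 m²/day.
Peak time from v_R²t² + 2D_R t − x² = 0: t = (√(D_R² + v_R²x²) − D_R)/v_R².
√(D_R² + v_R²x²) = √(0.05795² + 0.02335² × 18.3²) = 0.4312; v_R² = 0.0005452.
t = (0.4312 − 0.05795)/0.0005452 = 685 days.

685 days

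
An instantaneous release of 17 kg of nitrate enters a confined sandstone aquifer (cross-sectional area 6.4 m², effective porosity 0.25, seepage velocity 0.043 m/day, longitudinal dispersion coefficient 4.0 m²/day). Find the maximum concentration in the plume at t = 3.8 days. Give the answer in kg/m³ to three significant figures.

The peak of an instantaneous 1D plume sits at x = vt; there the Gaussian factor is 1 and C_max = M/(n_e·A·√(4πDt)), where n_e·A is the pore area the mass is dissolved in.
√(4πDt) = √(4π × 4.0 × 3.8) = 13.82 m, so C_max = 17/(0.25 × 6.4 × 13.82) = 0.769 kg/m³.

0.769 kg/m³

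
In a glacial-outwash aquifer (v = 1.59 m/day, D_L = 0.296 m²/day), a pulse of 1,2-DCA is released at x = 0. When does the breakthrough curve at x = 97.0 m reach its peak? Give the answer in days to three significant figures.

60.9 days

For the 1D instantaneous-source solution, setting ∂C/∂t = 0 at fixed x gives v²t² + 2Dt − x² = 0, so t = (√(D² + v²x²) − D)/v².
√(D² + v²x²) = √(0.296² + 1.59² × 97.0²) = 154.2; v² = 2.5281.
t = (154.2 − 0.296)/2.5281 = 60.9 days (vs. the pure-advection estimate x/v = 61.0 d).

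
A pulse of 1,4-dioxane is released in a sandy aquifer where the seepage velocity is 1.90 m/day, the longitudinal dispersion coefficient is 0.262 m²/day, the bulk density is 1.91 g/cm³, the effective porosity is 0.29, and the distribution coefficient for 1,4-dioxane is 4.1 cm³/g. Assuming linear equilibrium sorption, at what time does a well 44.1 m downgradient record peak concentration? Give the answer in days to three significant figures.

Retardation factor R = 1 + ρ_b·K_d/n = 1 + 1.91 × 4.1/0.29 = 28.00.
Sorption retards both mechanisms: v_R = v/R = 0.06786 m/day, D_R = D/R = 0.009357 m²/day.
Peak time from v_R²t² + 2D_R t − x² = 0: t = (√(D_R² + v_R²x²) − D_R)/v_R².
√(D_R² + v_R²x²) = √(0.009357² + 0.06786² × 44.1²) = 2.993; v_R² = 0.004605.
t = (2.993 − 0.009357)/0.004605 = 648 days.

648 days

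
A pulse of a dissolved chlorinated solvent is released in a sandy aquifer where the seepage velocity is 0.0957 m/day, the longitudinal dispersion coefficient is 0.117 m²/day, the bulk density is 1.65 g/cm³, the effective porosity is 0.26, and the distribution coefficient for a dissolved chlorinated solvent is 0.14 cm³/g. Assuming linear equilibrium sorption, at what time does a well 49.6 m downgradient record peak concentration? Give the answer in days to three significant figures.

Retardation factor R = 1 + ρ_b·K_d/n = 1 + 1.65 × 0.14/0.26 = 1.888.
Sorption retards both mechanisms: v_R = v/R = 0.05069 m/day, D_R = D/R = 0.06197 m²/day.
Peak time from v_R²t² + 2D_R t − x² = 0: t = (√(D_R² + v_R²x²) − D_R)/v_R².
√(D_R² + v_R²x²) = √(0.06197² + 0.05069² × 49.6²) = 2.515; v_R² = 0.002569.
t = (2.515 − 0.06197)/0.002569 = 955 days.

955 days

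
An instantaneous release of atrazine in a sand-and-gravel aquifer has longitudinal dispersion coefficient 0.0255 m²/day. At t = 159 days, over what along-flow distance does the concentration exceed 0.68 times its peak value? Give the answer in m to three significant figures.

5.00 m

The plume is Gaussian with σ = √(2Dt) = √(2 × 0.0255 × 159) = 2.848 m.
C/C_peak = exp(−Δx²/(2σ²)) = 0.68 ⇒ Δx = σ·√(−2 ln 0.68) = 2.848 × 0.8783 = 2.501 m.
Width = 2Δx = 5.00 m.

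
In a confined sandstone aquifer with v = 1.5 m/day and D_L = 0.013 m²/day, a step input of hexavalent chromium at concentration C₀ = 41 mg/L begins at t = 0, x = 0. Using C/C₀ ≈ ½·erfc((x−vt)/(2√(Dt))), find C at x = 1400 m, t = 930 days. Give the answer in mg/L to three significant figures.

For a continuous step input, C/C₀ ≈ ½·erfc((x−vt)/(2√(Dt))).
vt = 1.5 × 930 = 1395 m and 2√(Dt) = 2√(0.013 × 930) = 6.954 m.
Argument (x−vt)/(2√(Dt)) = (1400 − 1395)/6.954 = 0.7190; ½·erfc(0.7190) = 0.1546.
C = 41 × 0.1546 = 6.34 mg/L.

6.34 mg/L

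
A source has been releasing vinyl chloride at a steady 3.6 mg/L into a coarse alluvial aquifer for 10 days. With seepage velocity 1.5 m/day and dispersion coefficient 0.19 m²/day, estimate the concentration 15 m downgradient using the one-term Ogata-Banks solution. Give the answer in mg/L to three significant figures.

1.80 mg/L

For a continuous step input, C/C₀ ≈ ½·erfc((x−vt)/(2√(Dt))).
vt = 1.5 × 10 = 15 m and 2√(Dt) = 2√(0.19 × 10) = 2.757 m.
Argument (x−vt)/(2√(Dt)) = (15 − 15)/2.757 = 0; ½·erfc(0) = 0.5000.
C = 3.6 × 0.5000 = 1.80 mg/L.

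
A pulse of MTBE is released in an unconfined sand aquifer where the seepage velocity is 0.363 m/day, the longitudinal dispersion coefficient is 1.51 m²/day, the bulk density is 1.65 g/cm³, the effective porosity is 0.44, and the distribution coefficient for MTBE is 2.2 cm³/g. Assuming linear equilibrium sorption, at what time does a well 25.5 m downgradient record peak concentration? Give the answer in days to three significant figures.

Retardation factor R = 1 + ρ_b·K_d/n = 1 + 1.65 × 2.2/0.44 = 9.250.
Sorption retards both mechanisms: v_R = v/R = 0.03924 m/day, D_R = D/R = 0.1632 m²/day.
Peak time from v_R²t² + 2D_R t − x² = 0: t = (√(D_R² + v_R²x²) − D_R)/v_R².
√(D_R² + v_R²x²) = √(0.1632² + 0.03924² × 25.5²) = 1.014; v_R² = 0.001540.
t = (1.014 − 0.1632)/0.001540 = 552 days.

552 days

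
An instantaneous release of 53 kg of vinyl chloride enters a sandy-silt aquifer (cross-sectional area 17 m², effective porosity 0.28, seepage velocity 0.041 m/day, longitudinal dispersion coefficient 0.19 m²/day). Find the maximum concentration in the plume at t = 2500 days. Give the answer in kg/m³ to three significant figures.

0.144 kg/m³

The peak of an instantaneous 1D plume sits at x = vt; there the Gaussian factor is 1 and C_max = M/(n_e·A·√(4πDt)), where n_e·A is the pore area the mass is dissolved in.
√(4πDt) = √(4π × 0.19 × 2500) = 77.26 m, so C_max = 53/(0.28 × 17 × 77.26) = 0.144 kg/m³.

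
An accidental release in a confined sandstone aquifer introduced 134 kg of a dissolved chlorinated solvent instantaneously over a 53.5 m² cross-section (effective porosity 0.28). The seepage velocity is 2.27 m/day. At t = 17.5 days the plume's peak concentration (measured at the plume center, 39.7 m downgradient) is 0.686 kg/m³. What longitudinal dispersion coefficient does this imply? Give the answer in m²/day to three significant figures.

At the plume center C_max = M/(n_e·A·√(4πDt)), so D = M²/(4πt·(n_e·A·C_max)²).
n_e·A·C_max = 0.28 × 53.5 × 0.686 = 10.28 kg/m.
D = 134²/(4π × 17.5 × 10.28²) = 0.773 m²/day.

0.773 m²/day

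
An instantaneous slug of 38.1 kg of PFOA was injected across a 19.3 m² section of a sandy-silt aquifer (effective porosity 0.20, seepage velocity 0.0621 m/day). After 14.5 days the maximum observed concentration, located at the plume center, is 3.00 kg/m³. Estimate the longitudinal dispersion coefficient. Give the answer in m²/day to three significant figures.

0.0594 m²/day

At the plume center C_max = M/(n_e·A·√(4πDt)), so D = M²/(4πt·(n_e·A·C_max)²).
n_e·A·C_max = 0.20 × 19.3 × 3.00 = 11.58 kg/m.
D = 38.1²/(4π × 14.5 × 11.58²) = 0.0594 m²/day.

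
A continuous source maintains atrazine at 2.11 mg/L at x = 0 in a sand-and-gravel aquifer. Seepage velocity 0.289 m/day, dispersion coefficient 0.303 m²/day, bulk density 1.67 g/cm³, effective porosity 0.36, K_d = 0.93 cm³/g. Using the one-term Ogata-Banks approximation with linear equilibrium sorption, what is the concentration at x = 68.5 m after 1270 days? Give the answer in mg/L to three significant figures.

Retardation factor R = 1 + ρ_b·K_d/n = 1 + 1.67 × 0.93/0.36 = 5.314.
Sorption retards both mechanisms: v_R = v/R = 0.05438 m/day, D_R = D/R = 0.05702 m²/day.
v_R·t = 0.05438 × 1270 = 69.0626 m; 2√(D_R t) = 17.02 m; argument = (68.5 − 69.0626)/17.02 = -0.03306.
C = C₀ × ½·erfc(-0.03306) = 2.11 × 0.5186 = 1.09 mg/L.

1.09 mg/L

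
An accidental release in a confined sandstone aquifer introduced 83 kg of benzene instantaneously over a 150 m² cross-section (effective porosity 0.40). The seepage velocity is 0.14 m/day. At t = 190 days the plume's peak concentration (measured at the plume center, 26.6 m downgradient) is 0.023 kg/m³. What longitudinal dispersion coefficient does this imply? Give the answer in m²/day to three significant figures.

1.52 m²/day

At the plume center C_max = M/(n_e·A·√(4πDt)), so D = M²/(4πt·(n_e·A·C_max)²).
n_e·A·C_max = 0.40 × 150 × 0.023 = 1.380 kg/m.
D = 83²/(4π × 190 × 1.380²) = 1.52 m²/day.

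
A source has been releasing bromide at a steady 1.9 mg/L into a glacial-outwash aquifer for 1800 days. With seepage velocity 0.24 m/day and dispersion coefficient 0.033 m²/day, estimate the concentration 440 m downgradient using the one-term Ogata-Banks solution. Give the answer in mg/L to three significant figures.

For a continuous step input, C/C₀ ≈ ½·erfc((x−vt)/(2√(Dt))).
vt = 0.24 × 1800 = 432 m and 2√(Dt) = 2√(0.033 × 1800) = 15.41 m.
Argument (x−vt)/(2√(Dt)) = (440 − 432)/15.41 = 0.5191; ½·erfc(0.5191) = 0.2314.
C = 1.9 × 0.2314 = 0.440 mg/L.

0.440 mg/L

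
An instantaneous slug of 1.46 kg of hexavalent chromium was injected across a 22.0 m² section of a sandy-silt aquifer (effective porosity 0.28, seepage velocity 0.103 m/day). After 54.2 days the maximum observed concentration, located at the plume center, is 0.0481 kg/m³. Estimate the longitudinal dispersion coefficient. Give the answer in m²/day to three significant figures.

At the plume center C_max = M/(n_e·A·√(4πDt)), so D = M²/(4πt·(n_e·A·C_max)²).
n_e·A·C_max = 0.28 × 22.0 × 0.0481 = 0.2963 kg/m.
D = 1.46²/(4π × 54.2 × 0.2963²) = 0.0356 m²/day.

0.0356 m²/day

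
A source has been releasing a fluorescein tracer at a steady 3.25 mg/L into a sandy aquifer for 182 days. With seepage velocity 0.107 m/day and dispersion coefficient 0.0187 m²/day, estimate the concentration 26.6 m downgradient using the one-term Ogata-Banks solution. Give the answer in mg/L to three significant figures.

0.0103 mg/L

For a continuous step input, C/C₀ ≈ ½·erfc((x−vt)/(2√(Dt))).
vt = 0.107 × 182 = 19.474 m and 2√(Dt) = 2√(0.0187 × 182) = 3.690 m.
Argument (x−vt)/(2√(Dt)) = (26.6 − 19.474)/3.690 = 1.931; ½·erfc(1.931) = 0.003159.
C = 3.25 × 0.003159 = 0.0103 mg/L.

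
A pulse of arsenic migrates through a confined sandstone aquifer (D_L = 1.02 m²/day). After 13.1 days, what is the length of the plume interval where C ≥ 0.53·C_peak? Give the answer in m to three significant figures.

The plume is Gaussian with σ = √(2Dt) = √(2 × 1.02 × 13.1) = 5.170 m.
C/C_peak = exp(−Δx²/(2σ²)) = 0.53 ⇒ Δx = σ·√(−2 ln 0.53) = 5.170 × 1.127 = 5.827 m.
Width = 2Δx = 11.7 m.

11.7 m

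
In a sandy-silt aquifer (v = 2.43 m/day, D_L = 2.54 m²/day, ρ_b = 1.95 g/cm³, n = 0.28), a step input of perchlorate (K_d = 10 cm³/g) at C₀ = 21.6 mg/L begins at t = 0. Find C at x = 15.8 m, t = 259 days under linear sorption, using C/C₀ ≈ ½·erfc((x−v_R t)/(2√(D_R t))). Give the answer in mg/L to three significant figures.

1.19 mg/L

Retardation factor R = 1 + ρ_b·K_d/n = 1 + 1.95 × 10/0.28 = 70.64.
Sorption retards both mechanisms: v_R = v/R = 0.03440 m/day, D_R = D/R = 0.03596 m²/day.
v_R·t = 0.03440 × 259 = 8.9096 m; 2√(D_R t) = 6.104 m; argument = (15.8 − 8.9096)/6.104 = 1.129.
C = C₀ × ½·erfc(1.129) = 21.6 × 0.05517 = 1.19 mg/L.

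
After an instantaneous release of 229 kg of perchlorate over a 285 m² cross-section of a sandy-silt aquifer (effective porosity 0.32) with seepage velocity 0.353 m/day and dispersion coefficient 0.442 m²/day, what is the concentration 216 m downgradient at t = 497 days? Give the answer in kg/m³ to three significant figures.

0.00735 kg/m³

For an instantaneous plane source, C(x,t) = M/(n_e·A·√(4πDt)) · exp(−(x−vt)²/(4Dt)), with n_e·A the pore (flow) area.
Plume center vt = 0.353 × 497 = 175.441 m, so the well at 216 m is 40.559 m downgradient of the peak.
√(4πDt) = 52.54 m, giving peak height M/(n_e·A·√(4πDt)) = 229/(0.32 × 285 × 52.54) = 0.04779 kg/m³.
(x−vt)²/(4Dt) = (40.559)²/(4 × 0.442 × 497) = 1.872; exp(−1.872) = 0.1538.
C = 0.04779 × 0.1538 = 0.00735 kg/m³.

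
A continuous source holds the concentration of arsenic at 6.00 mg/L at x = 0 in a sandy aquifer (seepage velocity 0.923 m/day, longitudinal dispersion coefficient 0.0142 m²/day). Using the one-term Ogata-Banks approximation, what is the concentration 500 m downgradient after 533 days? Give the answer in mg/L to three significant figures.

For a continuous step input, C/C₀ ≈ ½·erfc((x−vt)/(2√(Dt))).
vt = 0.923 × 533 = 491.959 m and 2√(Dt) = 2√(0.0142 × 533) = 5.502 m.
Argument (x−vt)/(2√(Dt)) = (500 − 491.959)/5.502 = 1.461; ½·erfc(1.461) = 0.01941.
C = 6.00 × 0.01941 = 0.116 mg/L.

0.116 mg/L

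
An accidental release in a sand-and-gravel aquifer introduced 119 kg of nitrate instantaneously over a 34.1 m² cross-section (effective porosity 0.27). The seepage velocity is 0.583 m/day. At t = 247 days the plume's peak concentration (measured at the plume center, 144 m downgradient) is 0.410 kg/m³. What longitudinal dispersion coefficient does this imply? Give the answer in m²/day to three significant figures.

At the plume center C_max = M/(n_e·A·√(4πDt)), so D = M²/(4πt·(n_e·A·C_max)²).
n_e·A·C_max = 0.27 × 34.1 × 0.410 = 3.775 kg/m.
D = 119²/(4π × 247 × 3.775²) = 0.320 m²/day.

0.320 m²/day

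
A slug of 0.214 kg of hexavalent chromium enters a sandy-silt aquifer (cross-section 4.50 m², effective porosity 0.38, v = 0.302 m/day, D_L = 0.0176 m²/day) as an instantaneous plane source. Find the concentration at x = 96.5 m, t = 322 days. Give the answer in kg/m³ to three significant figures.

For an instantaneous plane source, C(x,t) = M/(n_e·A·√(4πDt)) · exp(−(x−vt)²/(4Dt)), with n_e·A the pore (flow) area.
Plume center vt = 0.302 × 322 = 97.244 m, so the well at 96.5 m is 0.744 m upgradient of the peak.
√(4πDt) = 8.439 m, giving peak height M/(n_e·A·√(4πDt)) = 0.214/(0.38 × 4.50 × 8.439) = 0.01483 kg/m³.
(x−vt)²/(4Dt) = (-0.744)²/(4 × 0.0176 × 322) = 0.02442; exp(−0.02442) = 0.9759.
C = 0.01483 × 0.9759 = 0.0145 kg/m³.

0.0145 kg/m³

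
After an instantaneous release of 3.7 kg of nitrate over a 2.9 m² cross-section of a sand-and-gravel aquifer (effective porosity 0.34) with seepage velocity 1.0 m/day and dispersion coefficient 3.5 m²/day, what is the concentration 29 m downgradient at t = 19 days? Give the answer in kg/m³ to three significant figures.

0.0891 kg/m³

For an instantaneous plane source, C(x,t) = M/(n_e·A·√(4πDt)) · exp(−(x−vt)²/(4Dt)), with n_e·A the pore (flow) area.
Plume center vt = 1.0 × 19 = 19 m, so the well at 29 m is 10 m downgradient of the peak.
√(4πDt) = 28.91 m, giving peak height M/(n_e·A·√(4πDt)) = 3.7/(0.34 × 2.9 × 28.91) = 0.1298 kg/m³.
(x−vt)²/(4Dt) = (10)²/(4 × 3.5 × 19) = 0.3759; exp(−0.3759) = 0.6867.
C = 0.1298 × 0.6867 = 0.0891 kg/m³.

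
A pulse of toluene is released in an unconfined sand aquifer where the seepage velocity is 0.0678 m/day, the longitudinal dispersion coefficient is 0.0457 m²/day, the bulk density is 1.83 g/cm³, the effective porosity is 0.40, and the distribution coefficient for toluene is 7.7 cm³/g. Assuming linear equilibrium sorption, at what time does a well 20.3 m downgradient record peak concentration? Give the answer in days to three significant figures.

Retardation factor R = 1 + ρ_b·K_d/n = 1 + 1.83 × 7.7/0.40 = 36.23.
Sorption retards both mechanisms: v_R = v/R = 0.001871 m/day, D_R = D/R = 0.001261 m²/day.
Peak time from v_R²t² + 2D_R t − x² = 0: t = (√(D_R² + v_R²x²) − D_R)/v_R².
√(D_R² + v_R²x²) = √(0.001261² + 0.001871² × 20.3²) = 0.03800; v_R² = 3.501e-06.
t = (0.03800 − 0.001261)/3.501e-06 = 10500 days.

10500 days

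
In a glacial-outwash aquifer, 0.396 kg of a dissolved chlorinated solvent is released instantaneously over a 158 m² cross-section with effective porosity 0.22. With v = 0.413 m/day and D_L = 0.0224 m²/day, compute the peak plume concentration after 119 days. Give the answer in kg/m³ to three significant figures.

0.00197 kg/m³

The peak of an instantaneous 1D plume sits at x = vt; there the Gaussian factor is 1 and C_max = M/(n_e·A·√(4πDt)), where n_e·A is the pore area the mass is dissolved in.
√(4πDt) = √(4π × 0.0224 × 119) = 5.788 m, so C_max = 0.396/(0.22 × 158 × 5.788) = 0.00197 kg/m³.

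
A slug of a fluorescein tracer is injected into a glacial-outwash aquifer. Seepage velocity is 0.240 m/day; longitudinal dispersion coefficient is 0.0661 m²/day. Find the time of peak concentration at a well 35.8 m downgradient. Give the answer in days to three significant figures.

For the 1D instantaneous-source solution, setting ∂C/∂t = 0 at fixed x gives v²t² + 2Dt − x² = 0, so t = (√(D² + v²x²) − D)/v².
√(D² + v²x²) = √(0.0661² + 0.240² × 35.8²) = 8.592; v² = 0.0576.
t = (8.592 − 0.0661)/0.0576 = 148 days (vs. the pure-advection estimate x/v = 149 d).

148 days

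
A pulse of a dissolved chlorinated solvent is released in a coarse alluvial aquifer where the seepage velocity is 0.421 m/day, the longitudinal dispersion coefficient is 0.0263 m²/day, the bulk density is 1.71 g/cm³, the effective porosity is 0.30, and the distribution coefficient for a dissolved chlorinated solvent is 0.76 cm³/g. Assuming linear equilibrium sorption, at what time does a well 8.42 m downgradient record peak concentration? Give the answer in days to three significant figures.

106 days

Retardation factor R = 1 + ρ_b·K_d/n = 1 + 1.71 × 0.76/0.30 = 5.332.
Sorption retards both mechanisms: v_R = v/R = 0.07896 m/day, D_R = D/R = 0.004932 m²/day.
Peak time from v_R²t² + 2D_R t − x² = 0: t = (√(D_R² + v_R²x²) − D_R)/v_R².
√(D_R² + v_R²x²) = √(0.004932² + 0.07896² × 8.42²) = 0.6649; v_R² = 0.006235.
t = (0.6649 − 0.004932)/0.006235 = 106 days.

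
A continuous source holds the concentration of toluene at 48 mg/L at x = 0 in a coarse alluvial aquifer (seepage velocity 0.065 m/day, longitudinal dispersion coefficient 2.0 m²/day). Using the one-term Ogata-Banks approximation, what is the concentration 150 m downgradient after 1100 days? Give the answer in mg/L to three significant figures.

For a continuous step input, C/C₀ ≈ ½·erfc((x−vt)/(2√(Dt))).
vt = 0.065 × 1100 = 71.5 m and 2√(Dt) = 2√(2.0 × 1100) = 93.81 m.
Argument (x−vt)/(2√(Dt)) = (150 − 71.5)/93.81 = 0.8368; ½·erfc(0.8368) = 0.1183.
C = 48 × 0.1183 = 5.68 mg/L.

5.68 mg/L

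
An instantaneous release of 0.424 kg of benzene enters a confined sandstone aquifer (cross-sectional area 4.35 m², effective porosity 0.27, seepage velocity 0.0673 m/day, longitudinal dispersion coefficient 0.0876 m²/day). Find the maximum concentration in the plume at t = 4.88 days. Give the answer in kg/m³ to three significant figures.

The peak of an instantaneous 1D plume sits at x = vt; there the Gaussian factor is 1 and C_max = M/(n_e·A·√(4πDt)), where n_e·A is the pore area the mass is dissolved in.
√(4πDt) = √(4π × 0.0876 × 4.88) = 2.318 m, so C_max = 0.424/(0.27 × 4.35 × 2.318) = 0.156 kg/m³.

0.156 kg/m³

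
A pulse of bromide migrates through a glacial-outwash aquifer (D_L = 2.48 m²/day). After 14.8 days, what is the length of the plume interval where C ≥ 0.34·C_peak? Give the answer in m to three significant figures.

The plume is Gaussian with σ = √(2Dt) = √(2 × 2.48 × 14.8) = 8.568 m.
C/C_peak = exp(−Δx²/(2σ²)) = 0.34 ⇒ Δx = σ·√(−2 ln 0.34) = 8.568 × 1.469 = 12.59 m.
Width = 2Δx = 25.2 m.

25.2 m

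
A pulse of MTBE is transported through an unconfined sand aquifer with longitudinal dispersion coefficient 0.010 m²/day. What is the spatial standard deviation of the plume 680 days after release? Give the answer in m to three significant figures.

3.69 m

Dispersive spreading gives a Gaussian with σ² = 2Dt; advection only shifts the center.
σ = √(2 × 0.010 × 680) = 3.69 m.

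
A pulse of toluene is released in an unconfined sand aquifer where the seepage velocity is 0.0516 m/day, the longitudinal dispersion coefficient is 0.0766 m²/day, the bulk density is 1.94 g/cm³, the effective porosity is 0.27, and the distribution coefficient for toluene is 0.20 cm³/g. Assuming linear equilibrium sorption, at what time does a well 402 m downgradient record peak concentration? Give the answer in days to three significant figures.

18900 days

Retardation factor R = 1 + ρ_b·K_d/n = 1 + 1.94 × 0.20/0.27 = 2.437.
Sorption retards both mechanisms: v_R = v/R = 0.02117 m/day, D_R = D/R = 0.03143 m²/day.
Peak time from v_R²t² + 2D_R t − x² = 0: t = (√(D_R² + v_R²x²) − D_R)/v_R².
√(D_R² + v_R²x²) = √(0.03143² + 0.02117² × 402²) = 8.510; v_R² = 0.0004482.
t = (8.510 − 0.03143)/0.0004482 = 18900 days.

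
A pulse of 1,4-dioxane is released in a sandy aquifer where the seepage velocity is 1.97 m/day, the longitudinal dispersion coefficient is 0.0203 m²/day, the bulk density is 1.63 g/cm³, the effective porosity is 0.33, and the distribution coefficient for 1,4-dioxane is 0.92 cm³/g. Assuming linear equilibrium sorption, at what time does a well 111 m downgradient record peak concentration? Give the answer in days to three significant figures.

Retardation factor R = 1 + ρ_b·K_d/n = 1 + 1.63 × 0.92/0.33 = 5.544.
Sorption retards both mechanisms: v_R = v/R = 0.3553 m/day, D_R = D/R = 0.003662 m²/day.
Peak time from v_R²t² + 2D_R t − x² = 0: t = (√(D_R² + v_R²x²) − D_R)/v_R².
√(D_R² + v_R²x²) = √(0.003662² + 0.3553² × 111²) = 39.44; v_R² = 0.1262.
t = (39.44 − 0.003662)/0.1262 = 312 days.

312 days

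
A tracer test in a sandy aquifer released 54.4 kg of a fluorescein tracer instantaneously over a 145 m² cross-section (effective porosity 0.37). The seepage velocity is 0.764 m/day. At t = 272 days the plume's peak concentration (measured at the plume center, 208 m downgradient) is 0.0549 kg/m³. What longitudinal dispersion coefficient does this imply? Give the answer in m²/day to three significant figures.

At the plume center C_max = M/(n_e·A·√(4πDt)), so D = M²/(4πt·(n_e·A·C_max)²).
n_e·A·C_max = 0.37 × 145 × 0.0549 = 2.945 kg/m.
D = 54.4²/(4π × 272 × 2.945²) = 0.0998 m²/day.

0.0998 m²/day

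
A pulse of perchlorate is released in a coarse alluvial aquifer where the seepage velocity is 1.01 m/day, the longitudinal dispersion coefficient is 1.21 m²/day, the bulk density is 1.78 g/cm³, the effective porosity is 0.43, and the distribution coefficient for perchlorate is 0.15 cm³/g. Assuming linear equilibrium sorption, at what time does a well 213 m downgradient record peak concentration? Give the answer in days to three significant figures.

340 days

Retardation factor R = 1 + ρ_b·K_d/n = 1 + 1.78 × 0.15/0.43 = 1.621.
Sorption retards both mechanisms: v_R = v/R = 0.6231 m/day, D_R = D/R = 0.7465 m²/day.
Peak time from v_R²t² + 2D_R t − x² = 0: t = (√(D_R² + v_R²x²) − D_R)/v_R².
√(D_R² + v_R²x²) = √(0.7465² + 0.6231² × 213²) = 132.7; v_R² = 0.3883.
t = (132.7 − 0.7465)/0.3883 = 340 days.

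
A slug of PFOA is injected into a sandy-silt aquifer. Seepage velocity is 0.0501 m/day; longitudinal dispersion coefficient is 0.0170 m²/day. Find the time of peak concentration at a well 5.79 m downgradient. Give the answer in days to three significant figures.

109 days

For the 1D instantaneous-source solution, setting ∂C/∂t = 0 at fixed x gives v²t² + 2Dt − x² = 0, so t = (√(D² + v²x²) − D)/v².
√(D² + v²x²) = √(0.0170² + 0.0501² × 5.79²) = 0.2906; v² = 0.00251001.
t = (0.2906 − 0.0170)/0.00251001 = 109 days (vs. the pure-advection estimate x/v = 116 d).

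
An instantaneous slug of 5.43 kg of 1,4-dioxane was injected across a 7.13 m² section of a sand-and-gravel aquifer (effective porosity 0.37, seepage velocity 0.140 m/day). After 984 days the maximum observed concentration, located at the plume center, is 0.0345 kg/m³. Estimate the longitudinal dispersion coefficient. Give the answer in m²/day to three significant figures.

At the plume center C_max = M/(n_e·A·√(4πDt)), so D = M²/(4πt·(n_e·A·C_max)²).
n_e·A·C_max = 0.37 × 7.13 × 0.0345 = 0.09101 kg/m.
D = 5.43²/(4π × 984 × 0.09101²) = 0.288 m²/day.

0.288 m²/day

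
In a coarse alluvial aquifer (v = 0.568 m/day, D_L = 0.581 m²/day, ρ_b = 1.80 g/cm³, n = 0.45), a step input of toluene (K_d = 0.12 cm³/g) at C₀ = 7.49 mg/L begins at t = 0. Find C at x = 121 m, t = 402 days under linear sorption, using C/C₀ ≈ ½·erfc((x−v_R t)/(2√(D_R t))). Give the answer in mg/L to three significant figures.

7.26 mg/L

Retardation factor R = 1 + ρ_b·K_d/n = 1 + 1.80 × 0.12/0.45 = 1.480.
Sorption retards both mechanisms: v_R = v/R = 0.3838 m/day, D_R = D/R = 0.3926 m²/day.
v_R·t = 0.3838 × 402 = 154.2876 m; 2√(D_R t) = 25.13 m; argument = (121 − 154.2876)/25.13 = -1.325.
C = C₀ × ½·erfc(-1.325) = 7.49 × 0.9695 = 7.26 mg/L.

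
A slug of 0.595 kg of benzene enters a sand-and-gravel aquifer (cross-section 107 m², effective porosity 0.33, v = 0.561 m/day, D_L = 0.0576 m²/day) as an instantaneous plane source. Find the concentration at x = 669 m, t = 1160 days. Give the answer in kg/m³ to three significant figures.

For an instantaneous plane source, C(x,t) = M/(n_e·A·√(4πDt)) · exp(−(x−vt)²/(4Dt)), with n_e·A the pore (flow) area.
Plume center vt = 0.561 × 1160 = 650.76 m, so the well at 669 m is 18.24 m downgradient of the peak.
√(4πDt) = 28.98 m, giving peak height M/(n_e·A·√(4πDt)) = 0.595/(0.33 × 107 × 28.98) = 0.0005815 kg/m³.
(x−vt)²/(4Dt) = (18.24)²/(4 × 0.0576 × 1160) = 1.245; exp(−1.245) = 0.2879.
C = 0.0005815 × 0.2879 = 0.000167 kg/m³.

0.000167 kg/m³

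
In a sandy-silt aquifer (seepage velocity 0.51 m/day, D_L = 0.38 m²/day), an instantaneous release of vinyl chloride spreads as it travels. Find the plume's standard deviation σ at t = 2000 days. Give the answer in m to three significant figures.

Dispersive spreading gives a Gaussian with σ² = 2Dt; advection only shifts the center.
σ = √(2 × 0.38 × 2000) = 39.0 m.

39.0 m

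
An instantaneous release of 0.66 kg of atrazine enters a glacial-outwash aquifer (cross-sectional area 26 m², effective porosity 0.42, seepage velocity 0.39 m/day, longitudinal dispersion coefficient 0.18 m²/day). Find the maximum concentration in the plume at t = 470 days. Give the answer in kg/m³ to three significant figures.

The peak of an instantaneous 1D plume sits at x = vt; there the Gaussian factor is 1 and C_max = M/(n_e·A·√(4πDt)), where n_e·A is the pore area the mass is dissolved in.
√(4πDt) = √(4π × 0.18 × 470) = 32.61 m, so C_max = 0.66/(0.42 × 26 × 32.61) = 0.00185 kg/m³.

0.00185 kg/m³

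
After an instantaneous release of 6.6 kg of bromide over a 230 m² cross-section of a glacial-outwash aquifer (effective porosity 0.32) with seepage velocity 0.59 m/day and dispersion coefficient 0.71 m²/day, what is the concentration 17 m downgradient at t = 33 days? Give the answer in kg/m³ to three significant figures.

0.00490 kg/m³

For an instantaneous plane source, C(x,t) = M/(n_e·A·√(4πDt)) · exp(−(x−vt)²/(4Dt)), with n_e·A the pore (flow) area.
Plume center vt = 0.59 × 33 = 19.47 m, so the well at 17 m is 2.47 m upgradient of the peak.
√(4πDt) = 17.16 m, giving peak height M/(n_e·A·√(4πDt)) = 6.6/(0.32 × 230 × 17.16) = 0.005226 kg/m³.
(x−vt)²/(4Dt) = (-2.47)²/(4 × 0.71 × 33) = 0.06510; exp(−0.06510) = 0.9370.
C = 0.005226 × 0.9370 = 0.00490 kg/m³.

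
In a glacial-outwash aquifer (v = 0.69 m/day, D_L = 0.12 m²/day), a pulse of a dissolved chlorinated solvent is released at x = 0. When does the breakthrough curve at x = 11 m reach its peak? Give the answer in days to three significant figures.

15.7 days

For the 1D instantaneous-source solution, setting ∂C/∂t = 0 at fixed x gives v²t² + 2Dt − x² = 0, so t = (√(D² + v²x²) − D)/v².
√(D² + v²x²) = √(0.12² + 0.69² × 11²) = 7.591; v² = 0.4761.
t = (7.591 − 0.12)/0.4761 = 15.7 days (vs. the pure-advection estimate x/v = 15.9 d).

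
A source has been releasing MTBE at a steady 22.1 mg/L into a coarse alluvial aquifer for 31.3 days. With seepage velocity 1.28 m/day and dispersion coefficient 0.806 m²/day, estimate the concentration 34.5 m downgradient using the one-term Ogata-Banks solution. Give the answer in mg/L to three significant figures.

For a continuous step input, C/C₀ ≈ ½·erfc((x−vt)/(2√(Dt))).
vt = 1.28 × 31.3 = 40.064 m and 2√(Dt) = 2√(0.806 × 31.3) = 10.05 m.
Argument (x−vt)/(2√(Dt)) = (34.5 − 40.064)/10.05 = -0.5536; ½·erfc(-0.5536) = 0.7832.
C = 22.1 × 0.7832 = 17.3 mg/L.

17.3 mg/L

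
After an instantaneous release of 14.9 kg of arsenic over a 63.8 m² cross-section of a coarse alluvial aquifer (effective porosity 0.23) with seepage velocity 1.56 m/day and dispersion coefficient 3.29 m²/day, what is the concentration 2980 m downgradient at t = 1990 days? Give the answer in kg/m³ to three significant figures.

For an instantaneous plane source, C(x,t) = M/(n_e·A·√(4πDt)) · exp(−(x−vt)²/(4Dt)), with n_e·A the pore (flow) area.
Plume center vt = 1.56 × 1990 = 3104.4 m, so the well at 2980 m is 124.4 m upgradient of the peak.
√(4πDt) = 286.8 m, giving peak height M/(n_e·A·√(4πDt)) = 14.9/(0.23 × 63.8 × 286.8) = 0.003540 kg/m³.
(x−vt)²/(4Dt) = (-124.4)²/(4 × 3.29 × 1990) = 0.5909; exp(−0.5909) = 0.5538.
C = 0.003540 × 0.5538 = 0.00196 kg/m³.

0.00196 kg/m³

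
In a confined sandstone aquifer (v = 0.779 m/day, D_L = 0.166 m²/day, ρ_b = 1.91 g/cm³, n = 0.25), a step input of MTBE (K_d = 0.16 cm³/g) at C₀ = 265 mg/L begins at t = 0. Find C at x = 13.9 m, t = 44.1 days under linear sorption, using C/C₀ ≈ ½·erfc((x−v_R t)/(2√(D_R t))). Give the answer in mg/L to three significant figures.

Retardation factor R = 1 + ρ_b·K_d/n = 1 + 1.91 × 0.16/0.25 = 2.222.
Sorption retards both mechanisms: v_R = v/R = 0.3506 m/day, D_R = D/R = 0.07471 m²/day.
v_R·t = 0.3506 × 44.1 = 15.46146 m; 2√(D_R t) = 3.630 m; argument = (13.9 − 15.46146)/3.630 = -0.4302.
C = C₀ × ½·erfc(-0.4302) = 265 × 0.7285 = 193 mg/L.

193 mg/L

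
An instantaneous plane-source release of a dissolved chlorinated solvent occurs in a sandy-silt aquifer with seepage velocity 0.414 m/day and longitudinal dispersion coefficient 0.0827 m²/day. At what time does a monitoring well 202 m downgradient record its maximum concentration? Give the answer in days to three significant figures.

487 days

For the 1D instantaneous-source solution, setting ∂C/∂t = 0 at fixed x gives v²t² + 2Dt − x² = 0, so t = (√(D² + v²x²) − D)/v².
√(D² + v²x²) = √(0.0827² + 0.414² × 202²) = 83.63; v² = 0.171396.
t = (83.63 − 0.0827)/0.171396 = 487 days (vs. the pure-advection estimate x/v = 488 d).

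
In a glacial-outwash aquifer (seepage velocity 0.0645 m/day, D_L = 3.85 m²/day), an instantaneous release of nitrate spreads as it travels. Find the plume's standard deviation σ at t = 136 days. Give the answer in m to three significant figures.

Dispersive spreading gives a Gaussian with σ² = 2Dt; advection only shifts the center.
σ = √(2 × 3.85 × 136) = 32.4 m.

32.4 m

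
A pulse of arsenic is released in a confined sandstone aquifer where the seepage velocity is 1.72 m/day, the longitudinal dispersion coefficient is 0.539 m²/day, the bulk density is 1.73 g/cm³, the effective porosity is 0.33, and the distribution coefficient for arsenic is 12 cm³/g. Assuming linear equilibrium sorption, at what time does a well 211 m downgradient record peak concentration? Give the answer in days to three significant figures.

Retardation factor R = 1 + ρ_b·K_d/n = 1 + 1.73 × 12/0.33 = 63.91.
Sorption retards both mechanisms: v_R = v/R = 0.02691 m/day, D_R = D/R = 0.008434 m²/day.
Peak time from v_R²t² + 2D_R t − x² = 0: t = (√(D_R² + v_R²x²) − D_R)/v_R².
√(D_R² + v_R²x²) = √(0.008434² + 0.02691² × 211²) = 5.678; v_R² = 0.0007241.
t = (5.678 − 0.008434)/0.0007241 = 7830 days.

7830 days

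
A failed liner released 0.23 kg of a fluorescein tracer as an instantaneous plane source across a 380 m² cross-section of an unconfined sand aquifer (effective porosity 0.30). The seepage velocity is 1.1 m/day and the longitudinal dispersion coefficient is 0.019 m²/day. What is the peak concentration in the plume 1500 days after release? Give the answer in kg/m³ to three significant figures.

The peak of an instantaneous 1D plume sits at x = vt; there the Gaussian factor is 1 and C_max = M/(n_e·A·√(4πDt)), where n_e·A is the pore area the mass is dissolved in.
√(4πDt) = √(4π × 0.019 × 1500) = 18.92 m, so C_max = 0.23/(0.30 × 380 × 18.92) = 0.000107 kg/m³.

0.000107 kg/m³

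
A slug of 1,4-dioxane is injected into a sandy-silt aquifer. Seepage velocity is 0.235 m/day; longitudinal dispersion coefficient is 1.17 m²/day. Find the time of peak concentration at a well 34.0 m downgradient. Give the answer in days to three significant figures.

125 days

For the 1D instantaneous-source solution, setting ∂C/∂t = 0 at fixed x gives v²t² + 2Dt − x² = 0, so t = (√(D² + v²x²) − D)/v².
√(D² + v²x²) = √(1.17² + 0.235² × 34.0²) = 8.075; v² = 0.055225.
t = (8.075 − 1.17)/0.055225 = 125 days (vs. the pure-advection estimate x/v = 145 d).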